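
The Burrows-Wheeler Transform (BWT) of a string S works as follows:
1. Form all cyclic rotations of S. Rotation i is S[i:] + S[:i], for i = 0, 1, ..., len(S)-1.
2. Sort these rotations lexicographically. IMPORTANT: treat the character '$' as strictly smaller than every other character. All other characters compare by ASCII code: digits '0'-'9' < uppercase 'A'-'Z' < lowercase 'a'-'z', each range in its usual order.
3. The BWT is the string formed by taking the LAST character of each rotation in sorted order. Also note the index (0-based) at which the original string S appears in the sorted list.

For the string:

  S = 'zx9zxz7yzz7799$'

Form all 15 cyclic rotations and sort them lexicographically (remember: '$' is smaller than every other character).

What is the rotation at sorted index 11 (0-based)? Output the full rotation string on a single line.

All 15 rotations (rotation i = S[i:]+S[:i]):
  rot[0] = zx9zxz7yzz7799$
  rot[1] = x9zxz7yzz7799$z
  rot[2] = 9zxz7yzz7799$zx
  rot[3] = zxz7yzz7799$zx9
  rot[4] = xz7yzz7799$zx9z
  rot[5] = z7yzz7799$zx9zx
  rot[6] = 7yzz7799$zx9zxz
  rot[7] = yzz7799$zx9zxz7
  rot[8] = zz7799$zx9zxz7y
  rot[9] = z7799$zx9zxz7yz
  rot[10] = 7799$zx9zxz7yzz
  rot[11] = 799$zx9zxz7yzz7
  rot[12] = 99$zx9zxz7yzz77
  rot[13] = 9$zx9zxz7yzz779
  rot[14] = $zx9zxz7yzz7799
Sorted (with $ < everything):
  sorted[0] = $zx9zxz7yzz7799
  sorted[1] = 7799$zx9zxz7yzz
  sorted[2] = 799$zx9zxz7yzz7
  sorted[3] = 7yzz7799$zx9zxz
  sorted[4] = 9$zx9zxz7yzz779
  sorted[5] = 99$zx9zxz7yzz77
  sorted[6] = 9zxz7yzz7799$zx
  sorted[7] = x9zxz7yzz7799$z
  sorted[8] = xz7yzz7799$zx9z
  sorted[9] = yzz7799$zx9zxz7
  sorted[10] = z7799$zx9zxz7yz
  sorted[11] = z7yzz7799$zx9zx
  sorted[12] = zx9zxz7yzz7799$
  sorted[13] = zxz7yzz7799$zx9
  sorted[14] = zz7799$zx9zxz7y
sorted[11] = z7yzz7799$zx9zx

Answer: z7yzz7799$zx9zx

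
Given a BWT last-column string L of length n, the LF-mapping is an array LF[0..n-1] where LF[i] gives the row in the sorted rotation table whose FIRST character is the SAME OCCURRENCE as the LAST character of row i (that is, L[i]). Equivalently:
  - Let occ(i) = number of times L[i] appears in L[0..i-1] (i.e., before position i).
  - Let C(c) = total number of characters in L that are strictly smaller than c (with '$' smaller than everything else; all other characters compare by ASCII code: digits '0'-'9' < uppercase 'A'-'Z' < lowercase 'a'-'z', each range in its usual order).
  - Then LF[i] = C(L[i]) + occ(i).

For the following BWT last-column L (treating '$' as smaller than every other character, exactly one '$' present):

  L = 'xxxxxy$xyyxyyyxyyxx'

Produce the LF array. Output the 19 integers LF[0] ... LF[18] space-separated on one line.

Answer: 1 2 3 4 5 11 0 6 12 13 7 14 15 16 8 17 18 9 10

Derivation:
Char counts: '$':1, 'x':10, 'y':8
C (first-col start): C('$')=0, C('x')=1, C('y')=11
L[0]='x': occ=0, LF[0]=C('x')+0=1+0=1
L[1]='x': occ=1, LF[1]=C('x')+1=1+1=2
L[2]='x': occ=2, LF[2]=C('x')+2=1+2=3
L[3]='x': occ=3, LF[3]=C('x')+3=1+3=4
L[4]='x': occ=4, LF[4]=C('x')+4=1+4=5
L[5]='y': occ=0, LF[5]=C('y')+0=11+0=11
L[6]='$': occ=0, LF[6]=C('$')+0=0+0=0
L[7]='x': occ=5, LF[7]=C('x')+5=1+5=6
L[8]='y': occ=1, LF[8]=C('y')+1=11+1=12
L[9]='y': occ=2, LF[9]=C('y')+2=11+2=13
L[10]='x': occ=6, LF[10]=C('x')+6=1+6=7
L[11]='y': occ=3, LF[11]=C('y')+3=11+3=14
L[12]='y': occ=4, LF[12]=C('y')+4=11+4=15
L[13]='y': occ=5, LF[13]=C('y')+5=11+5=16
L[14]='x': occ=7, LF[14]=C('x')+7=1+7=8
L[15]='y': occ=6, LF[15]=C('y')+6=11+6=17
L[16]='y': occ=7, LF[16]=C('y')+7=11+7=18
L[17]='x': occ=8, LF[17]=C('x')+8=1+8=9
L[18]='x': occ=9, LF[18]=C('x')+9=1+9=10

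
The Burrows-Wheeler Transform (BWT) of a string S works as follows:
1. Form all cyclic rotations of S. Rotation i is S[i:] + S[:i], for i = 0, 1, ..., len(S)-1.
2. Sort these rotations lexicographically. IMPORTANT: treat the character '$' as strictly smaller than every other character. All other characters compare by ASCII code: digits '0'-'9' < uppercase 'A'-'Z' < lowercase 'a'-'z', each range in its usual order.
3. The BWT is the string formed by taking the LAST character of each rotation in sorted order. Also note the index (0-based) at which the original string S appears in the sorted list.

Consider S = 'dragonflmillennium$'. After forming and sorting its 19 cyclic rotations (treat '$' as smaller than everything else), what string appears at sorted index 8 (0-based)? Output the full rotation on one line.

Answer: lennium$dragonflmil

Derivation:
All 19 rotations (rotation i = S[i:]+S[:i]):
  rot[0] = dragonflmillennium$
  rot[1] = ragonflmillennium$d
  rot[2] = agonflmillennium$dr
  rot[3] = gonflmillennium$dra
  rot[4] = onflmillennium$drag
  rot[5] = nflmillennium$drago
  rot[6] = flmillennium$dragon
  rot[7] = lmillennium$dragonf
  rot[8] = millennium$dragonfl
  rot[9] = illennium$dragonflm
  rot[10] = llennium$dragonflmi
  rot[11] = lennium$dragonflmil
  rot[12] = ennium$dragonflmill
  rot[13] = nnium$dragonflmille
  rot[14] = nium$dragonflmillen
  rot[15] = ium$dragonflmillenn
  rot[16] = um$dragonflmillenni
  rot[17] = m$dragonflmillenniu
  rot[18] = $dragonflmillennium
Sorted (with $ < everything):
  sorted[0] = $dragonflmillennium
  sorted[1] = agonflmillennium$dr
  sorted[2] = dragonflmillennium$
  sorted[3] = ennium$dragonflmill
  sorted[4] = flmillennium$dragon
  sorted[5] = gonflmillennium$dra
  sorted[6] = illennium$dragonflm
  sorted[7] = ium$dragonflmillenn
  sorted[8] = lennium$dragonflmil
  sorted[9] = llennium$dragonflmi
  sorted[10] = lmillennium$dragonf
  sorted[11] = m$dragonflmillenniu
  sorted[12] = millennium$dragonfl
  sorted[13] = nflmillennium$drago
  sorted[14] = nium$dragonflmillen
  sorted[15] = nnium$dragonflmille
  sorted[16] = onflmillennium$drag
  sorted[17] = ragonflmillennium$d
  sorted[18] = um$dragonflmillenni
sorted[8] = lennium$dragonflmil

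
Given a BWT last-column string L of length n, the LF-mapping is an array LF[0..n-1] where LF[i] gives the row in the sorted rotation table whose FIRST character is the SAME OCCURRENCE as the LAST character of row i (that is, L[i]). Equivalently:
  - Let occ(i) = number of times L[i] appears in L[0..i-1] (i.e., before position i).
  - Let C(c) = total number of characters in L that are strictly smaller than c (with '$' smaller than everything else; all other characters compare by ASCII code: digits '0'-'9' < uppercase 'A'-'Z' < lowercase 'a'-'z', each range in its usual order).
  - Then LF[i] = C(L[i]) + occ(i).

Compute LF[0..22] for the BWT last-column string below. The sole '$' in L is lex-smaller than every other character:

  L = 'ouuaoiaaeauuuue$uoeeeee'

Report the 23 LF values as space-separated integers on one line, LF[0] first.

Answer: 13 16 17 1 14 12 2 3 5 4 18 19 20 21 6 0 22 15 7 8 9 10 11

Derivation:
Char counts: '$':1, 'a':4, 'e':7, 'i':1, 'o':3, 'u':7
C (first-col start): C('$')=0, C('a')=1, C('e')=5, C('i')=12, C('o')=13, C('u')=16
L[0]='o': occ=0, LF[0]=C('o')+0=13+0=13
L[1]='u': occ=0, LF[1]=C('u')+0=16+0=16
L[2]='u': occ=1, LF[2]=C('u')+1=16+1=17
L[3]='a': occ=0, LF[3]=C('a')+0=1+0=1
L[4]='o': occ=1, LF[4]=C('o')+1=13+1=14
L[5]='i': occ=0, LF[5]=C('i')+0=12+0=12
L[6]='a': occ=1, LF[6]=C('a')+1=1+1=2
L[7]='a': occ=2, LF[7]=C('a')+2=1+2=3
L[8]='e': occ=0, LF[8]=C('e')+0=5+0=5
L[9]='a': occ=3, LF[9]=C('a')+3=1+3=4
L[10]='u': occ=2, LF[10]=C('u')+2=16+2=18
L[11]='u': occ=3, LF[11]=C('u')+3=16+3=19
L[12]='u': occ=4, LF[12]=C('u')+4=16+4=20
L[13]='u': occ=5, LF[13]=C('u')+5=16+5=21
L[14]='e': occ=1, LF[14]=C('e')+1=5+1=6
L[15]='$': occ=0, LF[15]=C('$')+0=0+0=0
L[16]='u': occ=6, LF[16]=C('u')+6=16+6=22
L[17]='o': occ=2, LF[17]=C('o')+2=13+2=15
L[18]='e': occ=2, LF[18]=C('e')+2=5+2=7
L[19]='e': occ=3, LF[19]=C('e')+3=5+3=8
L[20]='e': occ=4, LF[20]=C('e')+4=5+4=9
L[21]='e': occ=5, LF[21]=C('e')+5=5+5=10
L[22]='e': occ=6, LF[22]=C('e')+6=5+6=11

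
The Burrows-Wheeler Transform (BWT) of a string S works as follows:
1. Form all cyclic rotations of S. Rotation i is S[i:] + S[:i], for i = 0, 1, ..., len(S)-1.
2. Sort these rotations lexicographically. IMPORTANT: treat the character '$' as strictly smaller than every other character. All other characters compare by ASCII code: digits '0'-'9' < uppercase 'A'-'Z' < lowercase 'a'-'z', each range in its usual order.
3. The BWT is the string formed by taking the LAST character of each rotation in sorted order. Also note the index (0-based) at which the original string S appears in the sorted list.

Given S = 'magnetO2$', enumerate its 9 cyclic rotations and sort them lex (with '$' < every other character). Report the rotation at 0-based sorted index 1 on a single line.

All 9 rotations (rotation i = S[i:]+S[:i]):
  rot[0] = magnetO2$
  rot[1] = agnetO2$m
  rot[2] = gnetO2$ma
  rot[3] = netO2$mag
  rot[4] = etO2$magn
  rot[5] = tO2$magne
  rot[6] = O2$magnet
  rot[7] = 2$magnetO
  rot[8] = $magnetO2
Sorted (with $ < everything):
  sorted[0] = $magnetO2
  sorted[1] = 2$magnetO
  sorted[2] = O2$magnet
  sorted[3] = agnetO2$m
  sorted[4] = etO2$magn
  sorted[5] = gnetO2$ma
  sorted[6] = magnetO2$
  sorted[7] = netO2$mag
  sorted[8] = tO2$magne
sorted[1] = 2$magnetO

Answer: 2$magnetO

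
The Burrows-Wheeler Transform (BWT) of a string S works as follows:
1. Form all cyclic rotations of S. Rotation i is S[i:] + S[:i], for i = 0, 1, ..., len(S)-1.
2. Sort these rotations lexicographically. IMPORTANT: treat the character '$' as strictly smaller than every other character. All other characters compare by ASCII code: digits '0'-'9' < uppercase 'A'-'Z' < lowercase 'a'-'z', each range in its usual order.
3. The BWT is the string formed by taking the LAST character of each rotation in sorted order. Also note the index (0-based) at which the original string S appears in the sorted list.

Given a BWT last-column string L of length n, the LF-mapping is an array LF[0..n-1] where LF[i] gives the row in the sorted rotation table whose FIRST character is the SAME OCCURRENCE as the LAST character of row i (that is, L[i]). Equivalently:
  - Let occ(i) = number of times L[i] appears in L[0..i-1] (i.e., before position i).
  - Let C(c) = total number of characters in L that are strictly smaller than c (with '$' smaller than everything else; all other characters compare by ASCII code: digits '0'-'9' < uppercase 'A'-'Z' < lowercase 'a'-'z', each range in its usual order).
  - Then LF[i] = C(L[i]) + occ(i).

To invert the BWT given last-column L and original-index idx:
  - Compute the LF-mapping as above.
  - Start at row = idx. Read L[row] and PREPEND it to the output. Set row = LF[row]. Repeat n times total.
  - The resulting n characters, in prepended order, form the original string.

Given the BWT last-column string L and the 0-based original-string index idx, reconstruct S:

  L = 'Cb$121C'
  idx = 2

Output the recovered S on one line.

Answer: 1Cb12C$

Derivation:
LF mapping: 4 6 0 1 3 2 5
Walk LF starting at row 2, prepending L[row]:
  step 1: row=2, L[2]='$', prepend. Next row=LF[2]=0
  step 2: row=0, L[0]='C', prepend. Next row=LF[0]=4
  step 3: row=4, L[4]='2', prepend. Next row=LF[4]=3
  step 4: row=3, L[3]='1', prepend. Next row=LF[3]=1
  step 5: row=1, L[1]='b', prepend. Next row=LF[1]=6
  step 6: row=6, L[6]='C', prepend. Next row=LF[6]=5
  step 7: row=5, L[5]='1', prepend. Next row=LF[5]=2
Reversed output: 1Cb12C$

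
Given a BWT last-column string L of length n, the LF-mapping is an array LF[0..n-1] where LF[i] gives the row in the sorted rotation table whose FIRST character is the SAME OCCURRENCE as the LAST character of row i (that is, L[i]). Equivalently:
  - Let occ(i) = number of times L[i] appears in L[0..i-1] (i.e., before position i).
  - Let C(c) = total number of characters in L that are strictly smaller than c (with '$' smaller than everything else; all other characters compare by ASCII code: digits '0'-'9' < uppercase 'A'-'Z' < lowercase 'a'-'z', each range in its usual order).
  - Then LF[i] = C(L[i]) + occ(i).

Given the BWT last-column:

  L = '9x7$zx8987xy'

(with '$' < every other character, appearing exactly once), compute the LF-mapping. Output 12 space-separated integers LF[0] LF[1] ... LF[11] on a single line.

Answer: 5 7 1 0 11 8 3 6 4 2 9 10

Derivation:
Char counts: '$':1, '7':2, '8':2, '9':2, 'x':3, 'y':1, 'z':1
C (first-col start): C('$')=0, C('7')=1, C('8')=3, C('9')=5, C('x')=7, C('y')=10, C('z')=11
L[0]='9': occ=0, LF[0]=C('9')+0=5+0=5
L[1]='x': occ=0, LF[1]=C('x')+0=7+0=7
L[2]='7': occ=0, LF[2]=C('7')+0=1+0=1
L[3]='$': occ=0, LF[3]=C('$')+0=0+0=0
L[4]='z': occ=0, LF[4]=C('z')+0=11+0=11
L[5]='x': occ=1, LF[5]=C('x')+1=7+1=8
L[6]='8': occ=0, LF[6]=C('8')+0=3+0=3
L[7]='9': occ=1, LF[7]=C('9')+1=5+1=6
L[8]='8': occ=1, LF[8]=C('8')+1=3+1=4
L[9]='7': occ=1, LF[9]=C('7')+1=1+1=2
L[10]='x': occ=2, LF[10]=C('x')+2=7+2=9
L[11]='y': occ=0, LF[11]=C('y')+0=10+0=10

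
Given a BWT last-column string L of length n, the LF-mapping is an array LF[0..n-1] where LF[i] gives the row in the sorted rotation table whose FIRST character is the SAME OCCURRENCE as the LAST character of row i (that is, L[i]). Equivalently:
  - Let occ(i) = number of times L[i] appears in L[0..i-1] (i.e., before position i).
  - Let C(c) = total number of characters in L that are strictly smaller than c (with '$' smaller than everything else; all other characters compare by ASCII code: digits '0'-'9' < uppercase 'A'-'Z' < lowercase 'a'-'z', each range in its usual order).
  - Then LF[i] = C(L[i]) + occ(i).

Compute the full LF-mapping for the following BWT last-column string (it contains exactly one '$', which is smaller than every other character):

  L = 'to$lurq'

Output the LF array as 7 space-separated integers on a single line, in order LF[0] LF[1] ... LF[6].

Answer: 5 2 0 1 6 4 3

Derivation:
Char counts: '$':1, 'l':1, 'o':1, 'q':1, 'r':1, 't':1, 'u':1
C (first-col start): C('$')=0, C('l')=1, C('o')=2, C('q')=3, C('r')=4, C('t')=5, C('u')=6
L[0]='t': occ=0, LF[0]=C('t')+0=5+0=5
L[1]='o': occ=0, LF[1]=C('o')+0=2+0=2
L[2]='$': occ=0, LF[2]=C('$')+0=0+0=0
L[3]='l': occ=0, LF[3]=C('l')+0=1+0=1
L[4]='u': occ=0, LF[4]=C('u')+0=6+0=6
L[5]='r': occ=0, LF[5]=C('r')+0=4+0=4
L[6]='q': occ=0, LF[6]=C('q')+0=3+0=3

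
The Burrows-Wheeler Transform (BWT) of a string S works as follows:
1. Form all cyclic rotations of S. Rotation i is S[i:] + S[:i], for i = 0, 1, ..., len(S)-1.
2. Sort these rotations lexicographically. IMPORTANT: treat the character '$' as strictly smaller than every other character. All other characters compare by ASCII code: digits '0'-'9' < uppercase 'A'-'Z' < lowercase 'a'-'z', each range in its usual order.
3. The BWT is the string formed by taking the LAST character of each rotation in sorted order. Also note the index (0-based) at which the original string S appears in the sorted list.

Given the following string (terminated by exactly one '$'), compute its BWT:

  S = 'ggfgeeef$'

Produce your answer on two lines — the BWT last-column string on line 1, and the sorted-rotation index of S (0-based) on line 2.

Answer: fgeeegfg$
8

Derivation:
All 9 rotations (rotation i = S[i:]+S[:i]):
  rot[0] = ggfgeeef$
  rot[1] = gfgeeef$g
  rot[2] = fgeeef$gg
  rot[3] = geeef$ggf
  rot[4] = eeef$ggfg
  rot[5] = eef$ggfge
  rot[6] = ef$ggfgee
  rot[7] = f$ggfgeee
  rot[8] = $ggfgeeef
Sorted (with $ < everything):
  sorted[0] = $ggfgeeef  (last char: 'f')
  sorted[1] = eeef$ggfg  (last char: 'g')
  sorted[2] = eef$ggfge  (last char: 'e')
  sorted[3] = ef$ggfgee  (last char: 'e')
  sorted[4] = f$ggfgeee  (last char: 'e')
  sorted[5] = fgeeef$gg  (last char: 'g')
  sorted[6] = geeef$ggf  (last char: 'f')
  sorted[7] = gfgeeef$g  (last char: 'g')
  sorted[8] = ggfgeeef$  (last char: '$')
Last column: fgeeegfg$
Original string S is at sorted index 8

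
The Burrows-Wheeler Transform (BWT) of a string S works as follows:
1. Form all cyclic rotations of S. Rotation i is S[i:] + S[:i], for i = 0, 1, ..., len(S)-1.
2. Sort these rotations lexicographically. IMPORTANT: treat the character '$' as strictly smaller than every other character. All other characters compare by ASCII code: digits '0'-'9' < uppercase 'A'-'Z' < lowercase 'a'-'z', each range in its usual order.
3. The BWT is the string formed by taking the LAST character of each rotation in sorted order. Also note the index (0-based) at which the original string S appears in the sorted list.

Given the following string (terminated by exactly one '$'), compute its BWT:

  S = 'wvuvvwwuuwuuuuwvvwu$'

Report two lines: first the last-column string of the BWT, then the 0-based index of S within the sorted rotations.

Answer: uwwuwuvuuwwuvvvuw$uv
17

Derivation:
All 20 rotations (rotation i = S[i:]+S[:i]):
  rot[0] = wvuvvwwuuwuuuuwvvwu$
  rot[1] = vuvvwwuuwuuuuwvvwu$w
  rot[2] = uvvwwuuwuuuuwvvwu$wv
  rot[3] = vvwwuuwuuuuwvvwu$wvu
  rot[4] = vwwuuwuuuuwvvwu$wvuv
  rot[5] = wwuuwuuuuwvvwu$wvuvv
  rot[6] = wuuwuuuuwvvwu$wvuvvw
  rot[7] = uuwuuuuwvvwu$wvuvvww
  rot[8] = uwuuuuwvvwu$wvuvvwwu
  rot[9] = wuuuuwvvwu$wvuvvwwuu
  rot[10] = uuuuwvvwu$wvuvvwwuuw
  rot[11] = uuuwvvwu$wvuvvwwuuwu
  rot[12] = uuwvvwu$wvuvvwwuuwuu
  rot[13] = uwvvwu$wvuvvwwuuwuuu
  rot[14] = wvvwu$wvuvvwwuuwuuuu
  rot[15] = vvwu$wvuvvwwuuwuuuuw
  rot[16] = vwu$wvuvvwwuuwuuuuwv
  rot[17] = wu$wvuvvwwuuwuuuuwvv
  rot[18] = u$wvuvvwwuuwuuuuwvvw
  rot[19] = $wvuvvwwuuwuuuuwvvwu
Sorted (with $ < everything):
  sorted[0] = $wvuvvwwuuwuuuuwvvwu  (last char: 'u')
  sorted[1] = u$wvuvvwwuuwuuuuwvvw  (last char: 'w')
  sorted[2] = uuuuwvvwu$wvuvvwwuuw  (last char: 'w')
  sorted[3] = uuuwvvwu$wvuvvwwuuwu  (last char: 'u')
  sorted[4] = uuwuuuuwvvwu$wvuvvww  (last char: 'w')
  sorted[5] = uuwvvwu$wvuvvwwuuwuu  (last char: 'u')
  sorted[6] = uvvwwuuwuuuuwvvwu$wv  (last char: 'v')
  sorted[7] = uwuuuuwvvwu$wvuvvwwu  (last char: 'u')
  sorted[8] = uwvvwu$wvuvvwwuuwuuu  (last char: 'u')
  sorted[9] = vuvvwwuuwuuuuwvvwu$w  (last char: 'w')
  sorted[10] = vvwu$wvuvvwwuuwuuuuw  (last char: 'w')
  sorted[11] = vvwwuuwuuuuwvvwu$wvu  (last char: 'u')
  sorted[12] = vwu$wvuvvwwuuwuuuuwv  (last char: 'v')
  sorted[13] = vwwuuwuuuuwvvwu$wvuv  (last char: 'v')
  sorted[14] = wu$wvuvvwwuuwuuuuwvv  (last char: 'v')
  sorted[15] = wuuuuwvvwu$wvuvvwwuu  (last char: 'u')
  sorted[16] = wuuwuuuuwvvwu$wvuvvw  (last char: 'w')
  sorted[17] = wvuvvwwuuwuuuuwvvwu$  (last char: '$')
  sorted[18] = wvvwu$wvuvvwwuuwuuuu  (last char: 'u')
  sorted[19] = wwuuwuuuuwvvwu$wvuvv  (last char: 'v')
Last column: uwwuwuvuuwwuvvvuw$uv
Original string S is at sorted index 17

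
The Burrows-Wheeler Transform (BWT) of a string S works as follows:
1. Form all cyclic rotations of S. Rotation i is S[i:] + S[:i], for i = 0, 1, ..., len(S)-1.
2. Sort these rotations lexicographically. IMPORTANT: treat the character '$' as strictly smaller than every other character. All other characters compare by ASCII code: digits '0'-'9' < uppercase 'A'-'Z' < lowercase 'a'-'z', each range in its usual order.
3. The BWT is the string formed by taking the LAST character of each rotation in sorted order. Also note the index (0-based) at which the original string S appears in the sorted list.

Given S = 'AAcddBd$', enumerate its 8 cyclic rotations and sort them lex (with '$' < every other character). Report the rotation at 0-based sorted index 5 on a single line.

Answer: d$AAcddB

Derivation:
All 8 rotations (rotation i = S[i:]+S[:i]):
  rot[0] = AAcddBd$
  rot[1] = AcddBd$A
  rot[2] = cddBd$AA
  rot[3] = ddBd$AAc
  rot[4] = dBd$AAcd
  rot[5] = Bd$AAcdd
  rot[6] = d$AAcddB
  rot[7] = $AAcddBd
Sorted (with $ < everything):
  sorted[0] = $AAcddBd
  sorted[1] = AAcddBd$
  sorted[2] = AcddBd$A
  sorted[3] = Bd$AAcdd
  sorted[4] = cddBd$AA
  sorted[5] = d$AAcddB
  sorted[6] = dBd$AAcd
  sorted[7] = ddBd$AAc
sorted[5] = d$AAcddB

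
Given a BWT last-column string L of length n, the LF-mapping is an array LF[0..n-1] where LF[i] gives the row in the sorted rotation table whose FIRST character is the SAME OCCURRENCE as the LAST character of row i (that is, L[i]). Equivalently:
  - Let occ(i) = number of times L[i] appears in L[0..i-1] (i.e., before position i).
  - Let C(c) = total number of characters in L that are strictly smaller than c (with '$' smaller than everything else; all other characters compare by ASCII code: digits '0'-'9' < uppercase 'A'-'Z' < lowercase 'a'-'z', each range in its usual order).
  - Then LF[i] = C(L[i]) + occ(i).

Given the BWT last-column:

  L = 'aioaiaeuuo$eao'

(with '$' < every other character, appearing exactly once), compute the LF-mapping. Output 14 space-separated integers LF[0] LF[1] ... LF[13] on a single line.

Char counts: '$':1, 'a':4, 'e':2, 'i':2, 'o':3, 'u':2
C (first-col start): C('$')=0, C('a')=1, C('e')=5, C('i')=7, C('o')=9, C('u')=12
L[0]='a': occ=0, LF[0]=C('a')+0=1+0=1
L[1]='i': occ=0, LF[1]=C('i')+0=7+0=7
L[2]='o': occ=0, LF[2]=C('o')+0=9+0=9
L[3]='a': occ=1, LF[3]=C('a')+1=1+1=2
L[4]='i': occ=1, LF[4]=C('i')+1=7+1=8
L[5]='a': occ=2, LF[5]=C('a')+2=1+2=3
L[6]='e': occ=0, LF[6]=C('e')+0=5+0=5
L[7]='u': occ=0, LF[7]=C('u')+0=12+0=12
L[8]='u': occ=1, LF[8]=C('u')+1=12+1=13
L[9]='o': occ=1, LF[9]=C('o')+1=9+1=10
L[10]='$': occ=0, LF[10]=C('$')+0=0+0=0
L[11]='e': occ=1, LF[11]=C('e')+1=5+1=6
L[12]='a': occ=3, LF[12]=C('a')+3=1+3=4
L[13]='o': occ=2, LF[13]=C('o')+2=9+2=11

Answer: 1 7 9 2 8 3 5 12 13 10 0 6 4 11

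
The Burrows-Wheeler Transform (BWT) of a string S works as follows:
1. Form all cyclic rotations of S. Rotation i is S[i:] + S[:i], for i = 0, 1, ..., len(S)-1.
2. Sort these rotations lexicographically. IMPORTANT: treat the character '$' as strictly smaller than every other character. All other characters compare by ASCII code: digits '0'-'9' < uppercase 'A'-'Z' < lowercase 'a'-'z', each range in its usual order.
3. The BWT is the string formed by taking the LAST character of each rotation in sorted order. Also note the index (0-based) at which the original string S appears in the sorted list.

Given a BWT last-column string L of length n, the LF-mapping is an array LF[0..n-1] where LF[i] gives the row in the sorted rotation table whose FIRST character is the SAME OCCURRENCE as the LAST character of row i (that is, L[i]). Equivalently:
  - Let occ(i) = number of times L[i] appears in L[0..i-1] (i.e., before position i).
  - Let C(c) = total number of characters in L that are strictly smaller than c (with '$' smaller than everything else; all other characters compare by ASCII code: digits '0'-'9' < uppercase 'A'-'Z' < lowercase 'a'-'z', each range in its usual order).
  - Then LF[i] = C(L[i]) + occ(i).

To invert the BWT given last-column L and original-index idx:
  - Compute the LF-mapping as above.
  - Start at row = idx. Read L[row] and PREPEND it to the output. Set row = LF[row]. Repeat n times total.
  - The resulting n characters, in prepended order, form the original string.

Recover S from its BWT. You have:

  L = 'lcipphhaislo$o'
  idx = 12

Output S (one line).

LF mapping: 7 2 5 11 12 3 4 1 6 13 8 9 0 10
Walk LF starting at row 12, prepending L[row]:
  step 1: row=12, L[12]='$', prepend. Next row=LF[12]=0
  step 2: row=0, L[0]='l', prepend. Next row=LF[0]=7
  step 3: row=7, L[7]='a', prepend. Next row=LF[7]=1
  step 4: row=1, L[1]='c', prepend. Next row=LF[1]=2
  step 5: row=2, L[2]='i', prepend. Next row=LF[2]=5
  step 6: row=5, L[5]='h', prepend. Next row=LF[5]=3
  step 7: row=3, L[3]='p', prepend. Next row=LF[3]=11
  step 8: row=11, L[11]='o', prepend. Next row=LF[11]=9
  step 9: row=9, L[9]='s', prepend. Next row=LF[9]=13
  step 10: row=13, L[13]='o', prepend. Next row=LF[13]=10
  step 11: row=10, L[10]='l', prepend. Next row=LF[10]=8
  step 12: row=8, L[8]='i', prepend. Next row=LF[8]=6
  step 13: row=6, L[6]='h', prepend. Next row=LF[6]=4
  step 14: row=4, L[4]='p', prepend. Next row=LF[4]=12
Reversed output: philosophical$

Answer: philosophical$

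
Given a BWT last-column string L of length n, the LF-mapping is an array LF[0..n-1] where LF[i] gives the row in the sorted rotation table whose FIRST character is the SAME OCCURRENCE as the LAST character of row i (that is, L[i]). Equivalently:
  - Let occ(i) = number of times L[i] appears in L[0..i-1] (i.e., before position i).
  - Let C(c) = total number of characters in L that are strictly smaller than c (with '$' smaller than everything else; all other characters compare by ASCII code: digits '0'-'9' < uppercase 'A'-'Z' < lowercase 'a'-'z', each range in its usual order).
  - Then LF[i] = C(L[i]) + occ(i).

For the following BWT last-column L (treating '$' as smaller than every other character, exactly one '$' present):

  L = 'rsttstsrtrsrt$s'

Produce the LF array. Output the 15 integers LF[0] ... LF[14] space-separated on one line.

Answer: 1 5 10 11 6 12 7 2 13 3 8 4 14 0 9

Derivation:
Char counts: '$':1, 'r':4, 's':5, 't':5
C (first-col start): C('$')=0, C('r')=1, C('s')=5, C('t')=10
L[0]='r': occ=0, LF[0]=C('r')+0=1+0=1
L[1]='s': occ=0, LF[1]=C('s')+0=5+0=5
L[2]='t': occ=0, LF[2]=C('t')+0=10+0=10
L[3]='t': occ=1, LF[3]=C('t')+1=10+1=11
L[4]='s': occ=1, LF[4]=C('s')+1=5+1=6
L[5]='t': occ=2, LF[5]=C('t')+2=10+2=12
L[6]='s': occ=2, LF[6]=C('s')+2=5+2=7
L[7]='r': occ=1, LF[7]=C('r')+1=1+1=2
L[8]='t': occ=3, LF[8]=C('t')+3=10+3=13
L[9]='r': occ=2, LF[9]=C('r')+2=1+2=3
L[10]='s': occ=3, LF[10]=C('s')+3=5+3=8
L[11]='r': occ=3, LF[11]=C('r')+3=1+3=4
L[12]='t': occ=4, LF[12]=C('t')+4=10+4=14
L[13]='$': occ=0, LF[13]=C('$')+0=0+0=0
L[14]='s': occ=4, LF[14]=C('s')+4=5+4=9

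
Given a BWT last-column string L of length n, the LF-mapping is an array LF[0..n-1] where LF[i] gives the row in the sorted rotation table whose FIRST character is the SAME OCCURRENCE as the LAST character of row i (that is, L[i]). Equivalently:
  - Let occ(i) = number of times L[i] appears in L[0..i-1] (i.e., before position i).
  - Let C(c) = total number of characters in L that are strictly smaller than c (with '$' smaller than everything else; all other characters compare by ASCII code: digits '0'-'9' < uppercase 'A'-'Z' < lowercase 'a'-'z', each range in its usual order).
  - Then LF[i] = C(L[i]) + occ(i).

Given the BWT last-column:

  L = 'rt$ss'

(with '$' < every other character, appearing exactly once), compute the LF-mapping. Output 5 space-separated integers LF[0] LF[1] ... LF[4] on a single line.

Answer: 1 4 0 2 3

Derivation:
Char counts: '$':1, 'r':1, 's':2, 't':1
C (first-col start): C('$')=0, C('r')=1, C('s')=2, C('t')=4
L[0]='r': occ=0, LF[0]=C('r')+0=1+0=1
L[1]='t': occ=0, LF[1]=C('t')+0=4+0=4
L[2]='$': occ=0, LF[2]=C('$')+0=0+0=0
L[3]='s': occ=0, LF[3]=C('s')+0=2+0=2
L[4]='s': occ=1, LF[4]=C('s')+1=2+1=3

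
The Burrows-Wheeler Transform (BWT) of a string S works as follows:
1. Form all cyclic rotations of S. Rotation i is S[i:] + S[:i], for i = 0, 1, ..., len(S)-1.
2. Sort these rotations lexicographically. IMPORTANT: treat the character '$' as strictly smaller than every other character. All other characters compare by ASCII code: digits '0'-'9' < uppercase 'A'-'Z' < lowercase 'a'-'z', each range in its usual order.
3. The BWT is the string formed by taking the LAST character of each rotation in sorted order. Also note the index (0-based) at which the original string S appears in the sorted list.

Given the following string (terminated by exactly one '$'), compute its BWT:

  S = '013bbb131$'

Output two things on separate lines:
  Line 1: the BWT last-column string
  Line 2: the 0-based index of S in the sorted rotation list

Answer: 1$3b011bb3
1

Derivation:
All 10 rotations (rotation i = S[i:]+S[:i]):
  rot[0] = 013bbb131$
  rot[1] = 13bbb131$0
  rot[2] = 3bbb131$01
  rot[3] = bbb131$013
  rot[4] = bb131$013b
  rot[5] = b131$013bb
  rot[6] = 131$013bbb
  rot[7] = 31$013bbb1
  rot[8] = 1$013bbb13
  rot[9] = $013bbb131
Sorted (with $ < everything):
  sorted[0] = $013bbb131  (last char: '1')
  sorted[1] = 013bbb131$  (last char: '$')
  sorted[2] = 1$013bbb13  (last char: '3')
  sorted[3] = 131$013bbb  (last char: 'b')
  sorted[4] = 13bbb131$0  (last char: '0')
  sorted[5] = 31$013bbb1  (last char: '1')
  sorted[6] = 3bbb131$01  (last char: '1')
  sorted[7] = b131$013bb  (last char: 'b')
  sorted[8] = bb131$013b  (last char: 'b')
  sorted[9] = bbb131$013  (last char: '3')
Last column: 1$3b011bb3
Original string S is at sorted index 1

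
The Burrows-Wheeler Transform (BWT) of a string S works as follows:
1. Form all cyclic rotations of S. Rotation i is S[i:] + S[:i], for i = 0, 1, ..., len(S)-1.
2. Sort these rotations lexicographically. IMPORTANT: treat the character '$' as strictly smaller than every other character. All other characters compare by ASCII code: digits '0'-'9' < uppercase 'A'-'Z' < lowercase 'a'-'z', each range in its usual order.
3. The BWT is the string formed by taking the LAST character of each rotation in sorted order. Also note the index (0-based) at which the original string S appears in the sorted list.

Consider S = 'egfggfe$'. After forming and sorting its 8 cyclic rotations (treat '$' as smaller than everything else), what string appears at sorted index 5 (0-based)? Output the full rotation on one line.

All 8 rotations (rotation i = S[i:]+S[:i]):
  rot[0] = egfggfe$
  rot[1] = gfggfe$e
  rot[2] = fggfe$eg
  rot[3] = ggfe$egf
  rot[4] = gfe$egfg
  rot[5] = fe$egfgg
  rot[6] = e$egfggf
  rot[7] = $egfggfe
Sorted (with $ < everything):
  sorted[0] = $egfggfe
  sorted[1] = e$egfggf
  sorted[2] = egfggfe$
  sorted[3] = fe$egfgg
  sorted[4] = fggfe$eg
  sorted[5] = gfe$egfg
  sorted[6] = gfggfe$e
  sorted[7] = ggfe$egf
sorted[5] = gfe$egfg

Answer: gfe$egfg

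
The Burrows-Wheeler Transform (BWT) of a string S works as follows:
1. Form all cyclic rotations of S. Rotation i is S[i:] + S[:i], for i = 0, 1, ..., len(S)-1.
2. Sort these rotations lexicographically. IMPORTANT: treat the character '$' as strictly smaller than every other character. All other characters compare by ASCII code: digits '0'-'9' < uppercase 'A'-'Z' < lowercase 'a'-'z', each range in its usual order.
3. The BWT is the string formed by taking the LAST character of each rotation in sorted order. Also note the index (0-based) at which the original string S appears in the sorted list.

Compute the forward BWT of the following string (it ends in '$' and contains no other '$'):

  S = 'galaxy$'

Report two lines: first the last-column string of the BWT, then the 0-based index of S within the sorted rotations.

Answer: ygl$aax
3

Derivation:
All 7 rotations (rotation i = S[i:]+S[:i]):
  rot[0] = galaxy$
  rot[1] = alaxy$g
  rot[2] = laxy$ga
  rot[3] = axy$gal
  rot[4] = xy$gala
  rot[5] = y$galax
  rot[6] = $galaxy
Sorted (with $ < everything):
  sorted[0] = $galaxy  (last char: 'y')
  sorted[1] = alaxy$g  (last char: 'g')
  sorted[2] = axy$gal  (last char: 'l')
  sorted[3] = galaxy$  (last char: '$')
  sorted[4] = laxy$ga  (last char: 'a')
  sorted[5] = xy$gala  (last char: 'a')
  sorted[6] = y$galax  (last char: 'x')
Last column: ygl$aax
Original string S is at sorted index 3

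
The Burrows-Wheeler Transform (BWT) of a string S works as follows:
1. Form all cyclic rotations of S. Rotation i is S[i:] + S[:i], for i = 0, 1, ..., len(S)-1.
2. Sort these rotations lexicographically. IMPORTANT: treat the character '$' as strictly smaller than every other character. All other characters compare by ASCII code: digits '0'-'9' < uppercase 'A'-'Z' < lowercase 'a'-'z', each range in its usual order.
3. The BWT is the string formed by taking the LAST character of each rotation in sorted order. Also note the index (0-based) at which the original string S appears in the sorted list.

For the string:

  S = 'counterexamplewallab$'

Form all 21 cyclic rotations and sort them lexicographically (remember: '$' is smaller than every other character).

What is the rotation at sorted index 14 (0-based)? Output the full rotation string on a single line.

All 21 rotations (rotation i = S[i:]+S[:i]):
  rot[0] = counterexamplewallab$
  rot[1] = ounterexamplewallab$c
  rot[2] = unterexamplewallab$co
  rot[3] = nterexamplewallab$cou
  rot[4] = terexamplewallab$coun
  rot[5] = erexamplewallab$count
  rot[6] = rexamplewallab$counte
  rot[7] = examplewallab$counter
  rot[8] = xamplewallab$countere
  rot[9] = amplewallab$counterex
  rot[10] = mplewallab$counterexa
  rot[11] = plewallab$counterexam
  rot[12] = lewallab$counterexamp
  rot[13] = ewallab$counterexampl
  rot[14] = wallab$counterexample
  rot[15] = allab$counterexamplew
  rot[16] = llab$counterexamplewa
  rot[17] = lab$counterexamplewal
  rot[18] = ab$counterexamplewall
  rot[19] = b$counterexamplewalla
  rot[20] = $counterexamplewallab
Sorted (with $ < everything):
  sorted[0] = $counterexamplewallab
  sorted[1] = ab$counterexamplewall
  sorted[2] = allab$counterexamplew
  sorted[3] = amplewallab$counterex
  sorted[4] = b$counterexamplewalla
  sorted[5] = counterexamplewallab$
  sorted[6] = erexamplewallab$count
  sorted[7] = ewallab$counterexampl
  sorted[8] = examplewallab$counter
  sorted[9] = lab$counterexamplewal
  sorted[10] = lewallab$counterexamp
  sorted[11] = llab$counterexamplewa
  sorted[12] = mplewallab$counterexa
  sorted[13] = nterexamplewallab$cou
  sorted[14] = ounterexamplewallab$c
  sorted[15] = plewallab$counterexam
  sorted[16] = rexamplewallab$counte
  sorted[17] = terexamplewallab$coun
  sorted[18] = unterexamplewallab$co
  sorted[19] = wallab$counterexample
  sorted[20] = xamplewallab$countere
sorted[14] = ounterexamplewallab$c

Answer: ounterexamplewallab$c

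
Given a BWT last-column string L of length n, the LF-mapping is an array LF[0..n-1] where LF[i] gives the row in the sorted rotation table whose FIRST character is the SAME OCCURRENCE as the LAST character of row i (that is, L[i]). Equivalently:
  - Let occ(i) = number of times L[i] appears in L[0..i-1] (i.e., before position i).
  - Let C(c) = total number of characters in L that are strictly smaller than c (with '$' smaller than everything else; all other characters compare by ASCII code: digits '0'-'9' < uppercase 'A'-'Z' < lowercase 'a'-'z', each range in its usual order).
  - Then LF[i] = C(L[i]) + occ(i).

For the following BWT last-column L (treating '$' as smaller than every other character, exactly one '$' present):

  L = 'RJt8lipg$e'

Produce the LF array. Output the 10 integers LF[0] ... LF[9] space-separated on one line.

Answer: 3 2 9 1 7 6 8 5 0 4

Derivation:
Char counts: '$':1, '8':1, 'J':1, 'R':1, 'e':1, 'g':1, 'i':1, 'l':1, 'p':1, 't':1
C (first-col start): C('$')=0, C('8')=1, C('J')=2, C('R')=3, C('e')=4, C('g')=5, C('i')=6, C('l')=7, C('p')=8, C('t')=9
L[0]='R': occ=0, LF[0]=C('R')+0=3+0=3
L[1]='J': occ=0, LF[1]=C('J')+0=2+0=2
L[2]='t': occ=0, LF[2]=C('t')+0=9+0=9
L[3]='8': occ=0, LF[3]=C('8')+0=1+0=1
L[4]='l': occ=0, LF[4]=C('l')+0=7+0=7
L[5]='i': occ=0, LF[5]=C('i')+0=6+0=6
L[6]='p': occ=0, LF[6]=C('p')+0=8+0=8
L[7]='g': occ=0, LF[7]=C('g')+0=5+0=5
L[8]='$': occ=0, LF[8]=C('$')+0=0+0=0
L[9]='e': occ=0, LF[9]=C('e')+0=4+0=4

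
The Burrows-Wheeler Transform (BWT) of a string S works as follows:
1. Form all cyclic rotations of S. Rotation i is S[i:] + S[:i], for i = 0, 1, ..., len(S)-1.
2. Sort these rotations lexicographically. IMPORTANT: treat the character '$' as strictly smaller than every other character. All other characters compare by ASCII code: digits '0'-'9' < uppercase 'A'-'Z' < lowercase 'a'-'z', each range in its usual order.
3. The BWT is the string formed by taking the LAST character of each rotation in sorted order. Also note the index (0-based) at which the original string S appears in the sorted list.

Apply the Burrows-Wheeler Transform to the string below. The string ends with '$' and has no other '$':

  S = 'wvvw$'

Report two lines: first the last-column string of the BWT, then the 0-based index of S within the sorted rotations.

All 5 rotations (rotation i = S[i:]+S[:i]):
  rot[0] = wvvw$
  rot[1] = vvw$w
  rot[2] = vw$wv
  rot[3] = w$wvv
  rot[4] = $wvvw
Sorted (with $ < everything):
  sorted[0] = $wvvw  (last char: 'w')
  sorted[1] = vvw$w  (last char: 'w')
  sorted[2] = vw$wv  (last char: 'v')
  sorted[3] = w$wvv  (last char: 'v')
  sorted[4] = wvvw$  (last char: '$')
Last column: wwvv$
Original string S is at sorted index 4

Answer: wwvv$
4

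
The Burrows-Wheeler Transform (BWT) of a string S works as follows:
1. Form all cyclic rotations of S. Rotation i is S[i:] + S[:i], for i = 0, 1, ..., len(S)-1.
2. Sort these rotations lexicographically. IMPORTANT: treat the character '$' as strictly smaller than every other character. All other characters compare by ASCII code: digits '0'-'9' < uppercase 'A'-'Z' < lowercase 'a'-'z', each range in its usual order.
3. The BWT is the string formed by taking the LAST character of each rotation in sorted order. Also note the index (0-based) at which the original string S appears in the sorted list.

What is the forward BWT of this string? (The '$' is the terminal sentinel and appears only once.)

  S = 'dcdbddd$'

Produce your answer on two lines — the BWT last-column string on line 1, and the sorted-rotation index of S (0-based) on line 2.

All 8 rotations (rotation i = S[i:]+S[:i]):
  rot[0] = dcdbddd$
  rot[1] = cdbddd$d
  rot[2] = dbddd$dc
  rot[3] = bddd$dcd
  rot[4] = ddd$dcdb
  rot[5] = dd$dcdbd
  rot[6] = d$dcdbdd
  rot[7] = $dcdbddd
Sorted (with $ < everything):
  sorted[0] = $dcdbddd  (last char: 'd')
  sorted[1] = bddd$dcd  (last char: 'd')
  sorted[2] = cdbddd$d  (last char: 'd')
  sorted[3] = d$dcdbdd  (last char: 'd')
  sorted[4] = dbddd$dc  (last char: 'c')
  sorted[5] = dcdbddd$  (last char: '$')
  sorted[6] = dd$dcdbd  (last char: 'd')
  sorted[7] = ddd$dcdb  (last char: 'b')
Last column: ddddc$db
Original string S is at sorted index 5

Answer: ddddc$db
5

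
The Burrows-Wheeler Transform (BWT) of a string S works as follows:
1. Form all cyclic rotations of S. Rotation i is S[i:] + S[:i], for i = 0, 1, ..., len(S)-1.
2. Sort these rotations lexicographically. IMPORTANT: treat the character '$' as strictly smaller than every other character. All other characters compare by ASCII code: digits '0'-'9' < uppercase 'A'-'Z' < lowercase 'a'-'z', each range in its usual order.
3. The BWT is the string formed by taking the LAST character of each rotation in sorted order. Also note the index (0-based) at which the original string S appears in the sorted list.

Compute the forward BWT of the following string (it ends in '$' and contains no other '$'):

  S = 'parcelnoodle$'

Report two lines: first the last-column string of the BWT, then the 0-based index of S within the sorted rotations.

All 13 rotations (rotation i = S[i:]+S[:i]):
  rot[0] = parcelnoodle$
  rot[1] = arcelnoodle$p
  rot[2] = rcelnoodle$pa
  rot[3] = celnoodle$par
  rot[4] = elnoodle$parc
  rot[5] = lnoodle$parce
  rot[6] = noodle$parcel
  rot[7] = oodle$parceln
  rot[8] = odle$parcelno
  rot[9] = dle$parcelnoo
  rot[10] = le$parcelnood
  rot[11] = e$parcelnoodl
  rot[12] = $parcelnoodle
Sorted (with $ < everything):
  sorted[0] = $parcelnoodle  (last char: 'e')
  sorted[1] = arcelnoodle$p  (last char: 'p')
  sorted[2] = celnoodle$par  (last char: 'r')
  sorted[3] = dle$parcelnoo  (last char: 'o')
  sorted[4] = e$parcelnoodl  (last char: 'l')
  sorted[5] = elnoodle$parc  (last char: 'c')
  sorted[6] = le$parcelnood  (last char: 'd')
  sorted[7] = lnoodle$parce  (last char: 'e')
  sorted[8] = noodle$parcel  (last char: 'l')
  sorted[9] = odle$parcelno  (last char: 'o')
  sorted[10] = oodle$parceln  (last char: 'n')
  sorted[11] = parcelnoodle$  (last char: '$')
  sorted[12] = rcelnoodle$pa  (last char: 'a')
Last column: eprolcdelon$a
Original string S is at sorted index 11

Answer: eprolcdelon$a
11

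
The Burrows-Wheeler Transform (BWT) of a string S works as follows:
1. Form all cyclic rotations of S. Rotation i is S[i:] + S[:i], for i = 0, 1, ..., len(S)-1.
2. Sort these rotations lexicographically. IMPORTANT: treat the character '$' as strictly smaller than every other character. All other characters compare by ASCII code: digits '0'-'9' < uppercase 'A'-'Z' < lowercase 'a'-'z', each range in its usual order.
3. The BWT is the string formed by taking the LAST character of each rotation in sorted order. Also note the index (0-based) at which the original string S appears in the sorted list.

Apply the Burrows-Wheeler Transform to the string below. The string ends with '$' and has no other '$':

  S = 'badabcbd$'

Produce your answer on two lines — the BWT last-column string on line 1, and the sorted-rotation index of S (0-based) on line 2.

Answer: ddb$acbba
3

Derivation:
All 9 rotations (rotation i = S[i:]+S[:i]):
  rot[0] = badabcbd$
  rot[1] = adabcbd$b
  rot[2] = dabcbd$ba
  rot[3] = abcbd$bad
  rot[4] = bcbd$bada
  rot[5] = cbd$badab
  rot[6] = bd$badabc
  rot[7] = d$badabcb
  rot[8] = $badabcbd
Sorted (with $ < everything):
  sorted[0] = $badabcbd  (last char: 'd')
  sorted[1] = abcbd$bad  (last char: 'd')
  sorted[2] = adabcbd$b  (last char: 'b')
  sorted[3] = badabcbd$  (last char: '$')
  sorted[4] = bcbd$bada  (last char: 'a')
  sorted[5] = bd$badabc  (last char: 'c')
  sorted[6] = cbd$badab  (last char: 'b')
  sorted[7] = d$badabcb  (last char: 'b')
  sorted[8] = dabcbd$ba  (last char: 'a')
Last column: ddb$acbba
Original string S is at sorted index 3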